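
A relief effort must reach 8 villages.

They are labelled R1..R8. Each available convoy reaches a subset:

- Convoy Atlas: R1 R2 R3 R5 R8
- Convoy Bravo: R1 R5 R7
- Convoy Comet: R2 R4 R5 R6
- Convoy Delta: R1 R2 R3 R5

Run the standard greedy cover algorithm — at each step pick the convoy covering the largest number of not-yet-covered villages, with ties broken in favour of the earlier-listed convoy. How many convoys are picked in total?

3

Greedy: pick Atlas (covers 5 new) → pick Comet (covers 2 new) → pick Bravo (covers 1 new). Total picks: 3.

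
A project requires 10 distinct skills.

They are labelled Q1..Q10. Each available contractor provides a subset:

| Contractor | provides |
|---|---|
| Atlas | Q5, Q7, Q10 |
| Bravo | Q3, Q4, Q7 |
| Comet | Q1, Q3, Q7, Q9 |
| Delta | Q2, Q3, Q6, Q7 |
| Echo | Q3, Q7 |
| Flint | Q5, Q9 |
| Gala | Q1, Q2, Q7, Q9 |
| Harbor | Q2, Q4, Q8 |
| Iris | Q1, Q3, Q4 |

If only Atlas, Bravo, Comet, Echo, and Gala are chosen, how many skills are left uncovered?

Union of Atlas, Bravo, Comet, Echo, Gala = {Q1, Q2, Q3, Q4, Q5, Q7, Q9, Q10}.
Not covered: Q6, Q8 — 2 skills.

2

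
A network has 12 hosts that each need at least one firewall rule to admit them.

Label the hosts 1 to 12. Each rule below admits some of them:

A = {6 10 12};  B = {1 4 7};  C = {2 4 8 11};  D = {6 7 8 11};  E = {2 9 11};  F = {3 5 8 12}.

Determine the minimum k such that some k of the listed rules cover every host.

Take {A, B, E, F}. Their union is {1, 2, 3, 4, 5, 6, 7, 8, 9, 10, 11, 12}, which is all 12 hosts.
Only B contains 1, so B is forced; the remaining 9 hosts need at least 3 more rules (each remaining rule adds at most 4) — so at least 4 rules are needed, and 4 is optimal.

4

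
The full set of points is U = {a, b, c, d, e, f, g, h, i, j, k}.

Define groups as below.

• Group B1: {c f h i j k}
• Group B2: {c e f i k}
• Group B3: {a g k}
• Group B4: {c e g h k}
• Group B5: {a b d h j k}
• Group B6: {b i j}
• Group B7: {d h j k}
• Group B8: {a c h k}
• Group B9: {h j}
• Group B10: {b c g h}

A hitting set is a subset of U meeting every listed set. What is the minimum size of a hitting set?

3

The 3 points {h, i, k} hit every group.
No choice of 2 points meets every group, so 3 is the minimum.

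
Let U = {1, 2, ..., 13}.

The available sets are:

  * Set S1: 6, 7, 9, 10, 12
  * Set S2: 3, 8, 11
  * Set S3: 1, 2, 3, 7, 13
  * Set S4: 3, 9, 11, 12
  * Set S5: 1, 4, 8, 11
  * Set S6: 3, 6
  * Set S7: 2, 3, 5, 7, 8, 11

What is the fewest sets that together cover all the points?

S1, S3, S5, and S7 cover everything between them: the union {1, 2, 3, 4, 5, 6, 7, 8, 9, 10, 11, 12, 13} is all of U.
No 3 of the 7 sets cover everything (all 35 combinations miss at least one point), so 4 is optimal.

4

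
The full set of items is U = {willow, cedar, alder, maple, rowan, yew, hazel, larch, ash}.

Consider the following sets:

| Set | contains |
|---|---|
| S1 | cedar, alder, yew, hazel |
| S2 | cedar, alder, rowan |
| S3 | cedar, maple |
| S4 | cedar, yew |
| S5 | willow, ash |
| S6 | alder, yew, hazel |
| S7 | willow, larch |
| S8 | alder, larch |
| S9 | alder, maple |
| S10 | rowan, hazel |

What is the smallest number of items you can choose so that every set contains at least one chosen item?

4

The 4 items {willow, cedar, alder, rowan} hit every set.
The sets S4, S5, S8, S10 are pairwise disjoint, so any hitting set needs a separate item for each — at least 4. Hence 4 is optimal.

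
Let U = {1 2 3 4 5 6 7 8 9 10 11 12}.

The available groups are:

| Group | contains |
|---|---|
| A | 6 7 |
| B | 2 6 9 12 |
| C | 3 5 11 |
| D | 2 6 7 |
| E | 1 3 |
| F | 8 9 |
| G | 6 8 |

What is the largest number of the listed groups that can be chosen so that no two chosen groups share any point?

3

C, D, F are pairwise disjoint (C={3,5,11}; D={2,6,7}; F={8,9}).
Every remaining group overlaps one of these, and no 4 of the listed groups are pairwise disjoint, so 3 is the maximum.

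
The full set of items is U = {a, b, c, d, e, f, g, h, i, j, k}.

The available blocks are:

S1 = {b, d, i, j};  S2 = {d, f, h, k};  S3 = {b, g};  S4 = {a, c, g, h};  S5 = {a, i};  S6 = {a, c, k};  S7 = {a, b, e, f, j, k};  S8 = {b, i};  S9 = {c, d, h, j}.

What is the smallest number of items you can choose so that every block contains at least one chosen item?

Take T = {a, b, h}. Each listed block contains at least one of these, so T is a hitting set of size 3.
The blocks S3, S5, S9 are pairwise disjoint, so any hitting set needs a separate item for each — at least 3. Hence 3 is optimal.

3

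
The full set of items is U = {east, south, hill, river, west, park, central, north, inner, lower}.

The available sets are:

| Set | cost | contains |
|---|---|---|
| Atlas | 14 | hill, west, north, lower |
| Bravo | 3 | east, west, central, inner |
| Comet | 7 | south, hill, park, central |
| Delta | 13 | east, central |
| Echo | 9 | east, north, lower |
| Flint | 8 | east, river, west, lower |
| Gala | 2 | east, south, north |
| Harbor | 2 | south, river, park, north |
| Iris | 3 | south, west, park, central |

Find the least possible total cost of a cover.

Atlas, Bravo, Harbor together cover every item (Atlas ∪ Bravo ∪ Harbor = {east, south, hill, river, west, park, central, north, inner, lower}); total cost 14 + 3 + 2 = 19.
No covering selection has total cost below 19.

19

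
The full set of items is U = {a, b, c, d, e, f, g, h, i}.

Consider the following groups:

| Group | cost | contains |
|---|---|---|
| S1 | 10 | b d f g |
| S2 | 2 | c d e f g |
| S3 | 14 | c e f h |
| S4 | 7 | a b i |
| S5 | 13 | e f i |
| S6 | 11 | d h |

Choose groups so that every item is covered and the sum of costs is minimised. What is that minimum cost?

S2, S4, S6 together cover every item (S2 ∪ S4 ∪ S6 = {a, b, c, d, e, f, g, h, i}); total cost 2 + 7 + 11 = 20.
No covering selection has total cost below 20.

20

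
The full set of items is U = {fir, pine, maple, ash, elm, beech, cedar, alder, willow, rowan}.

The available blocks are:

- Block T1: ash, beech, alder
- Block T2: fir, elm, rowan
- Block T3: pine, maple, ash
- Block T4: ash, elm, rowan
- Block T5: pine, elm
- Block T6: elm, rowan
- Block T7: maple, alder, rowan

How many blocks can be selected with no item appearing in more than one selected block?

T1, T5 are pairwise disjoint (T1={ash,beech,alder}; T5={pine,elm}).
Every remaining block overlaps one of these, and no 3 of the listed blocks are pairwise disjoint, so 2 is the maximum.

2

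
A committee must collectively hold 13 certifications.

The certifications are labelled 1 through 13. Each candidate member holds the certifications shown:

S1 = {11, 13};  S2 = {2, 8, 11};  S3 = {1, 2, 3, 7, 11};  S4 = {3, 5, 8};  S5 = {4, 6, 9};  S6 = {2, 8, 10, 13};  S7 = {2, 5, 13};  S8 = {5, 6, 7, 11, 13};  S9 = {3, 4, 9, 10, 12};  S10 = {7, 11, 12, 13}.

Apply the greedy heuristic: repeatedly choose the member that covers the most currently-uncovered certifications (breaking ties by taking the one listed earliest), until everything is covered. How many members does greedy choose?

4

Greedy: pick S3 (covers 5 new) → pick S9 (covers 4 new) → pick S8 (covers 3 new) → pick S2 (covers 1 new). Total picks: 4.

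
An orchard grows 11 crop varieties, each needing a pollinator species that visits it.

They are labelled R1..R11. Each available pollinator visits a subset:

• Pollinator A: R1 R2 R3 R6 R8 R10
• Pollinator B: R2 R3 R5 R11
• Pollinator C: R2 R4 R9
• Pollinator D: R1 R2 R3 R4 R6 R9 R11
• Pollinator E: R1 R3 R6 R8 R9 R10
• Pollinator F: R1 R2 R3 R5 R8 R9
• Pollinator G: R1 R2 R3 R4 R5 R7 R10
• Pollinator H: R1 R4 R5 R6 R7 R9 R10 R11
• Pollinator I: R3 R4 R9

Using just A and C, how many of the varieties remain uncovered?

Union of A, C = {R1, R2, R3, R4, R6, R8, R9, R10}.
Not covered: R5, R7, R11 — 3 varieties.

3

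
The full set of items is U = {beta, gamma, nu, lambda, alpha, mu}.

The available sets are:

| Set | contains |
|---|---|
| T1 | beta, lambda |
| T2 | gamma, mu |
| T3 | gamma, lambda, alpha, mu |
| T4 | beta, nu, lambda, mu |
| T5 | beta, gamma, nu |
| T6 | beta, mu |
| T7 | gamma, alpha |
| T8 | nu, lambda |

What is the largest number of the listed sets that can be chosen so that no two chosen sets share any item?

3

T6, T7, T8 are pairwise disjoint (T6={beta,mu}; T7={gamma,alpha}; T8={nu,lambda}).
Every remaining set overlaps one of these, and no 4 of the listed sets are pairwise disjoint, so 3 is the maximum.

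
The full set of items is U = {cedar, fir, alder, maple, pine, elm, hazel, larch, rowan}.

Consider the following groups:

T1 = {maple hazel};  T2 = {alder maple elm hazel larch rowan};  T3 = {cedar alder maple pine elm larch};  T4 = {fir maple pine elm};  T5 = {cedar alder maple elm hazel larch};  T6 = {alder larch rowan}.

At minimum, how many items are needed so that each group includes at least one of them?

2

The 2 items {maple, larch} hit every group.
The groups T4, T6 are pairwise disjoint, so any hitting set needs a separate item for each — at least 2. Hence 2 is optimal.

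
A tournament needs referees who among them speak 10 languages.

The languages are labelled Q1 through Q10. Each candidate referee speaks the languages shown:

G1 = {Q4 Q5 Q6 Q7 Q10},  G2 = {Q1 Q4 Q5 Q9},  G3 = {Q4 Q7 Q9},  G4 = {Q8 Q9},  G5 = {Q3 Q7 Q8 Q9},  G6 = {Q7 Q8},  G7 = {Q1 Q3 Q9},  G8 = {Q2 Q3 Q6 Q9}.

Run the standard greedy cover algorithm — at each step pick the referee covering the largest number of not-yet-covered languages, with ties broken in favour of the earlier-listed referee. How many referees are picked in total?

4

Greedy: pick G1 (covers 5 new) → pick G5 (covers 3 new) → pick G2 (covers 1 new) → pick G8 (covers 1 new). Total picks: 4.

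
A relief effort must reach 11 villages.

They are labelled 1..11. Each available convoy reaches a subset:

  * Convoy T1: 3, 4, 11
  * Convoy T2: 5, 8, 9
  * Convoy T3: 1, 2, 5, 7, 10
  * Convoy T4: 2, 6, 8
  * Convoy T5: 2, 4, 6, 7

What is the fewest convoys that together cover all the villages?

4

T1 and T2 and T3 and T4 together: T1 ∪ T2 ∪ T3 ∪ T4 = {1, 2, 3, 4, 5, 6, 7, 8, 9, 10, 11} — every village is covered.
No 3 of the 5 convoys cover everything (all 10 combinations miss at least one village), so 4 is optimal.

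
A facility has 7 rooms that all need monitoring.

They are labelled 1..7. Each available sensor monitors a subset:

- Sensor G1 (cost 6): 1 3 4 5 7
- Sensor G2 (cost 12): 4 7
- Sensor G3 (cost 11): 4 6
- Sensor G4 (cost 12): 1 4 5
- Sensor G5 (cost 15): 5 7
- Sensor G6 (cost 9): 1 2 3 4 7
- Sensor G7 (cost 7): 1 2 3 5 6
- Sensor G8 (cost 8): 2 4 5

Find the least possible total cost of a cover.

13

G1, G7 together cover every room (G1 ∪ G7 = {1, 2, 3, 4, 5, 6, 7}); total cost 6 + 7 = 13.
No covering selection has total cost below 13.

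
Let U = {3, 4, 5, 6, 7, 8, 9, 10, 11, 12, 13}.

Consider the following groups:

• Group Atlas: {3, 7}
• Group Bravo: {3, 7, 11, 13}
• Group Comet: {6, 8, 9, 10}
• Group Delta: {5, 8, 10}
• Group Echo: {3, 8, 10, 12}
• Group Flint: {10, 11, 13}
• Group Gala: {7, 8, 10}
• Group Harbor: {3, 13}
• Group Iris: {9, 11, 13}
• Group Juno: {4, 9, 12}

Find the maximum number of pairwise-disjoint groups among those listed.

3

Atlas, Delta, Juno are pairwise disjoint (Atlas={3,7}; Delta={5,8,10}; Juno={4,9,12}).
Every remaining group overlaps one of these, and no 4 of the listed groups are pairwise disjoint, so 3 is the maximum.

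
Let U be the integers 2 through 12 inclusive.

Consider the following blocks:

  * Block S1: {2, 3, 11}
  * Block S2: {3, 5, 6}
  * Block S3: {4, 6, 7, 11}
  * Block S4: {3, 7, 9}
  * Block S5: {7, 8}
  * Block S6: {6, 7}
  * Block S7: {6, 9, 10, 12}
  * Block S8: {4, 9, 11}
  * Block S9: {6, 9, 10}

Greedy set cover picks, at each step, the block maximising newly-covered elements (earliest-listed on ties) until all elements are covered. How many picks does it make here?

5

Greedy: pick S3 (covers 4 new) → pick S7 (covers 3 new) → pick S1 (covers 2 new) → pick S2 (covers 1 new) → pick S5 (covers 1 new). Total picks: 5.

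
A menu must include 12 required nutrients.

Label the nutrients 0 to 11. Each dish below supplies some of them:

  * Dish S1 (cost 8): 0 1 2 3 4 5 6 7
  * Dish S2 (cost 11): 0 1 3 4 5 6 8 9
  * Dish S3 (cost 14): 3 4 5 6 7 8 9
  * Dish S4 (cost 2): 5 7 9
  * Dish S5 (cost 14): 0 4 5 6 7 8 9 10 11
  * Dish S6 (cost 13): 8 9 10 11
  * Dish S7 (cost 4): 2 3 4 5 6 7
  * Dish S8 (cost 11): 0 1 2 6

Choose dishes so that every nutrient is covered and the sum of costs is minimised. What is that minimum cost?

21

S1, S6 together cover every nutrient (S1 ∪ S6 = {0, 1, 2, 3, 4, 5, 6, 7, 8, 9, 10, 11}); total cost 8 + 13 = 21.
The greedy pick S4, S7, S5, S1 costs 28; no covering selection beats 21.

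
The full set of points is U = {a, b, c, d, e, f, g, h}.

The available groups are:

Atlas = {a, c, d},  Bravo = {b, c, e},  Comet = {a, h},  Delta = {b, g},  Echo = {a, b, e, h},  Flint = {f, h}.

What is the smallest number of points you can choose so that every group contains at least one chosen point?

The 3 points {a, b, h} hit every group.
The groups Atlas, Delta, Flint are pairwise disjoint, so any hitting set needs a separate point for each — at least 3. Hence 3 is optimal.

3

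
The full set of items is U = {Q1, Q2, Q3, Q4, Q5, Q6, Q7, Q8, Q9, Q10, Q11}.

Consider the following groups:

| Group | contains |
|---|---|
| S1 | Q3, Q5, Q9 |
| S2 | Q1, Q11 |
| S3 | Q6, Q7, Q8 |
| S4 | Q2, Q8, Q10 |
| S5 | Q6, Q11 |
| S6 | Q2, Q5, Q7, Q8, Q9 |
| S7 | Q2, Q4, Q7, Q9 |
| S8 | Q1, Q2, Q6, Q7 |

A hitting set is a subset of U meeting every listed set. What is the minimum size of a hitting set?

Take H = {Q1, Q8, Q9, Q11}. Each listed group contains at least one of these, so H is a hitting set of size 4.
No choice of 3 items meets every group, so 4 is the minimum.

4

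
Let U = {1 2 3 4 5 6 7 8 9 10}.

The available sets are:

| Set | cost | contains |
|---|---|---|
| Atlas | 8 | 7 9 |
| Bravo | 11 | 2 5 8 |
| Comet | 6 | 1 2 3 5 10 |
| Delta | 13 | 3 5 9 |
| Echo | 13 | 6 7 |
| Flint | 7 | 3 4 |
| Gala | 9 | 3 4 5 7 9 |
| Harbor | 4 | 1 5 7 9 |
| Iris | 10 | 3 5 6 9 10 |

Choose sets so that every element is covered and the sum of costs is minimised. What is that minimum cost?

Bravo, Flint, Harbor, Iris together cover every element (Bravo ∪ Flint ∪ Harbor ∪ Iris = {1, 2, 3, 4, 5, 6, 7, 8, 9, 10}); total cost 11 + 7 + 4 + 10 = 32.
The greedy pick Harbor, Comet, Flint, Iris, Bravo costs 38; no covering selection beats 32.

32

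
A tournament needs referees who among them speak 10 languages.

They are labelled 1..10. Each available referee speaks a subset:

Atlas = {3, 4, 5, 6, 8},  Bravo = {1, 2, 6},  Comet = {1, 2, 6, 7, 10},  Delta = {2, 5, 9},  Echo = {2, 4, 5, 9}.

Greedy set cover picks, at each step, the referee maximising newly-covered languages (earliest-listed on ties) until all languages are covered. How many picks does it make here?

Greedy: pick Atlas (covers 5 new) → pick Comet (covers 4 new) → pick Delta (covers 1 new). Total picks: 3.

3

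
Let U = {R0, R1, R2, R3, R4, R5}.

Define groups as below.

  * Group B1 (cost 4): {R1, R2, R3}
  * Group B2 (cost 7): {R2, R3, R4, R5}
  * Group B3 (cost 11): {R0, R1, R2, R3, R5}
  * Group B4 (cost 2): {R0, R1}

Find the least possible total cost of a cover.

9

B2, B4 together cover every item (B2 ∪ B4 = {R0, R1, R2, R3, R4, R5}); total cost 7 + 2 = 9.
No covering selection has total cost below 9.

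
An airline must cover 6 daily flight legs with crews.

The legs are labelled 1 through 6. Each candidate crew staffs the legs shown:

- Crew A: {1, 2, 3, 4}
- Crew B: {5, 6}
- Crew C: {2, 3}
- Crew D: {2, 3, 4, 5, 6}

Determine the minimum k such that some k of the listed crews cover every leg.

2

A and D together: A ∪ D = {1, 2, 3, 4, 5, 6} — every leg is covered.
No single crew has all 6 legs (the largest, D, has 5), so 2 is optimal.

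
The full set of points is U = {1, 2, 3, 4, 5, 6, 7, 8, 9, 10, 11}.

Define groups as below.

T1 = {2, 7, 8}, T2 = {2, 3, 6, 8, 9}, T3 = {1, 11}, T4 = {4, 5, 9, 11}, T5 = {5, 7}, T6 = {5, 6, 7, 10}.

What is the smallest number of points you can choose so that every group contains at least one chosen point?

3

Take H = {2, 5, 11}. Each listed group contains at least one of these, so H is a hitting set of size 3.
The groups T2, T3, T5 are pairwise disjoint, so any hitting set needs a separate point for each — at least 3. Hence 3 is optimal.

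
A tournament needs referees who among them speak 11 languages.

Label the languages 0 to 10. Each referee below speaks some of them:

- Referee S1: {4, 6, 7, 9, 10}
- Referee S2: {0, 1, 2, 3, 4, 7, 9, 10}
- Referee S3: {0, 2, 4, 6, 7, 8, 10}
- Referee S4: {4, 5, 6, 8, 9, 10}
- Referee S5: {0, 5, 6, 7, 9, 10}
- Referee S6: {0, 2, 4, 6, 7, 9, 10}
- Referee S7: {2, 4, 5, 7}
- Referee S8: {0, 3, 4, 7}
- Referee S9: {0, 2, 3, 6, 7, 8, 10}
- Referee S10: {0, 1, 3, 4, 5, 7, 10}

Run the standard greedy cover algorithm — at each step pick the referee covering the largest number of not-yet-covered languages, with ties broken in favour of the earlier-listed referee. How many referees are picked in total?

2

Greedy: pick S2 (covers 8 new) → pick S4 (covers 3 new). Total picks: 2.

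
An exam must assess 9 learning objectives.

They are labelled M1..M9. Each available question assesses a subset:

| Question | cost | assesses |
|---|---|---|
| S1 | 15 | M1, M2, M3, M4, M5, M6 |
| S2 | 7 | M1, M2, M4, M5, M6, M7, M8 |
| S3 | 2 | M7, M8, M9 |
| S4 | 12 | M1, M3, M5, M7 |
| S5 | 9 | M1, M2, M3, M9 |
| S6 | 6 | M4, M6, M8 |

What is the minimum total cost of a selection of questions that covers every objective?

16

S2, S5 together cover every objective (S2 ∪ S5 = {M1, M2, M3, M4, M5, M6, M7, M8, M9}); total cost 7 + 9 = 16.
The greedy pick S3, S2, S5 costs 18; no covering selection beats 16.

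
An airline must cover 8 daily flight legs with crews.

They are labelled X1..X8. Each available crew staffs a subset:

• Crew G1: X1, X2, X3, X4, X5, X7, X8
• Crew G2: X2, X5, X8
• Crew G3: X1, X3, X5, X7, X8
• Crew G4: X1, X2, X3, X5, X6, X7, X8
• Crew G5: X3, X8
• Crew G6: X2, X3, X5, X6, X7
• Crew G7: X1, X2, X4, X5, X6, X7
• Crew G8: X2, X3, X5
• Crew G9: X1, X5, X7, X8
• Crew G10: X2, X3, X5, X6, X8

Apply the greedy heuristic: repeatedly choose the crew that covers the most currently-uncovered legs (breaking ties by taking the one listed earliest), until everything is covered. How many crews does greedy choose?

2

Greedy: pick G1 (covers 7 new) → pick G4 (covers 1 new). Total picks: 2.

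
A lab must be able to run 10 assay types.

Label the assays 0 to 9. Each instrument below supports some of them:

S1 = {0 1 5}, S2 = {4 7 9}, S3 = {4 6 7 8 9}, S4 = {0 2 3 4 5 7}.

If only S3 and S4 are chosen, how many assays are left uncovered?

Union of S3, S4 = {0, 2, 3, 4, 5, 6, 7, 8, 9}.
Not covered: 1 — 1 assay.

1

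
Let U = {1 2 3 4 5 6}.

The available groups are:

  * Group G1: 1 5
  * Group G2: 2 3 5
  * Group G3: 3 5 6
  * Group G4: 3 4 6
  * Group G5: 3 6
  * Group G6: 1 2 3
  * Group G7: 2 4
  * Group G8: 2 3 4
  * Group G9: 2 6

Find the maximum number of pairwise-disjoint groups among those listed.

3

G1, G5, G7 are pairwise disjoint (G1={1,5}; G5={3,6}; G7={2,4}).
Every remaining group overlaps one of these, and no 4 of the listed groups are pairwise disjoint, so 3 is the maximum.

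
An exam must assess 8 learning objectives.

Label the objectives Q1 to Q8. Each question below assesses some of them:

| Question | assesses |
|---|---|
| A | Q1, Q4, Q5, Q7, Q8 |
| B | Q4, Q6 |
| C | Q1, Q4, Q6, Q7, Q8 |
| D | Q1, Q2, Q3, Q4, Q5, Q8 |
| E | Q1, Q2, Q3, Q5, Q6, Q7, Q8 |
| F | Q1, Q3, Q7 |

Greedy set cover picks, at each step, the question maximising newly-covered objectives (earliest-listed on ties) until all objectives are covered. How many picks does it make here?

2

Greedy: pick E (covers 7 new) → pick A (covers 1 new). Total picks: 2.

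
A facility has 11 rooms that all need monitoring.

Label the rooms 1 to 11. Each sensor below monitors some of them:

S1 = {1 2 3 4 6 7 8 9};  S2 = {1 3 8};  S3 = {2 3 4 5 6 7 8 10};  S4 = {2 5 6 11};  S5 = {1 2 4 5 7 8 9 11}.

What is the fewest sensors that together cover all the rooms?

S3 and S5 together: S3 ∪ S5 = {1, 2, 3, 4, 5, 6, 7, 8, 9, 10, 11} — every room is covered.
No single sensor has all 11 rooms (the largest, S1, has 8), so 2 is optimal.

2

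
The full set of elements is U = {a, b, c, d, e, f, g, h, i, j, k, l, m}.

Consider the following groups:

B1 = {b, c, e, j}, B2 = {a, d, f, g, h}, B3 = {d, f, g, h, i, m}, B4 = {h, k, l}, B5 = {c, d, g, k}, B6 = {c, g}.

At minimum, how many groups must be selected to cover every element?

Take {B1, B2, B3, B4}. Their union is {a, b, c, d, e, f, g, h, i, j, k, l, m}, which is all 13 elements.
No 3 of the 6 groups cover everything (all 20 combinations miss at least one element), so 4 is optimal.

4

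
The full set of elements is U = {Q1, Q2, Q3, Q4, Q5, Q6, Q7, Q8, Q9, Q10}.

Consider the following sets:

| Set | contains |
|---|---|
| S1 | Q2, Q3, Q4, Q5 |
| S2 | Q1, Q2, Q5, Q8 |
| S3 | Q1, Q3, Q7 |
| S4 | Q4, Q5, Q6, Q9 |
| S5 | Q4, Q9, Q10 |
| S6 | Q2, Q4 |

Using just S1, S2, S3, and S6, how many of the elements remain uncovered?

Union of S1, S2, S3, S6 = {Q1, Q2, Q3, Q4, Q5, Q7, Q8}.
Not covered: Q6, Q9, Q10 — 3 elements.

3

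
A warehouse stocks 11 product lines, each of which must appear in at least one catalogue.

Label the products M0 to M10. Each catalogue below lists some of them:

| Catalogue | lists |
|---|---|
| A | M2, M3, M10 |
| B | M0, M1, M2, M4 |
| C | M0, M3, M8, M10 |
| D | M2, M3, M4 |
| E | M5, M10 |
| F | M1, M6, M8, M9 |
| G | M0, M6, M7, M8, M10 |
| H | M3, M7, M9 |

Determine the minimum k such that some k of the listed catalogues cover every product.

Take {B, E, F, H}. Their union is {M0, M1, M2, M3, M4, M5, M6, M7, M8, M9, M10}, which is all 11 products.
Only E contains M5, so E is forced; the remaining 9 products need at least 3 more catalogues (each remaining catalogue adds at most 4) — so at least 4 catalogues are needed, and 4 is optimal.

4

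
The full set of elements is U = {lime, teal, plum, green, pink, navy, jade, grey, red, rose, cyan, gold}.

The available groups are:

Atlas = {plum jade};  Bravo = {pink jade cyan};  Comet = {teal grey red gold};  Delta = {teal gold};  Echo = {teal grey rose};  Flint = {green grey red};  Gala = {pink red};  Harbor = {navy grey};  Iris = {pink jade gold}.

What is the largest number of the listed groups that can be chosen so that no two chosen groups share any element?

4

Atlas, Delta, Gala, Harbor are pairwise disjoint (Atlas={plum,jade}; Delta={teal,gold}; Gala={pink,red}; Harbor={navy,grey}).
Every remaining group overlaps one of these, and no 5 of the listed groups are pairwise disjoint, so 4 is the maximum.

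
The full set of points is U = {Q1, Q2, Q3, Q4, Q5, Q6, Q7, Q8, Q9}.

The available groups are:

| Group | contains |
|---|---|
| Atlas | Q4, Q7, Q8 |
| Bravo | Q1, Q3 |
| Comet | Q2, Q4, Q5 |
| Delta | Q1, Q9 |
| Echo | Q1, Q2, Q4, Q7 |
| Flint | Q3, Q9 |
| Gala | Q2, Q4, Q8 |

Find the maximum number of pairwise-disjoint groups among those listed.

Atlas, Flint are pairwise disjoint (Atlas={Q4,Q7,Q8}; Flint={Q3,Q9}).
Every remaining group overlaps one of these, and no 3 of the listed groups are pairwise disjoint, so 2 is the maximum.

2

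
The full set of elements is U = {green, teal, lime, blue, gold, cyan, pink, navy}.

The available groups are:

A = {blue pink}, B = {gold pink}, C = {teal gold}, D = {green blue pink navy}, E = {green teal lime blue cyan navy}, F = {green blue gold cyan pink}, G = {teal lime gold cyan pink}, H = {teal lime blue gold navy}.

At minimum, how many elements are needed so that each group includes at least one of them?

The 2 elements {blue, gold} hit every group.
The groups A, C are pairwise disjoint, so any hitting set needs a separate element for each — at least 2. Hence 2 is optimal.

2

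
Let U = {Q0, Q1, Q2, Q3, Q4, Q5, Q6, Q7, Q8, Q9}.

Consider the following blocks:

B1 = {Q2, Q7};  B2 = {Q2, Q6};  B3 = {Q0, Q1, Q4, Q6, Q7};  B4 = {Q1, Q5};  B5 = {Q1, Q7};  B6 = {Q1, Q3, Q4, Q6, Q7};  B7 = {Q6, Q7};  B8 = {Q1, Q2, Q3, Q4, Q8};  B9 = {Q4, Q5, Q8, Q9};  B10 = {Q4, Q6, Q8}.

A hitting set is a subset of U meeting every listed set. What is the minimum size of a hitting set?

H = {Q1, Q2, Q4, Q7} meets every block (each contains at least one member of H), and |H| = 4.
No choice of 3 items meets every block, so 4 is the minimum.

4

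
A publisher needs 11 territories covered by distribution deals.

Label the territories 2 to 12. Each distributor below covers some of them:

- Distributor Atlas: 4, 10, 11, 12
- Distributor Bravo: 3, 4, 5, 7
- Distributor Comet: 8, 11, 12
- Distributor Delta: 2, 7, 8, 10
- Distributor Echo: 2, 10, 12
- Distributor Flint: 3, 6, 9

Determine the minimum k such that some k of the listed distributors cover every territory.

Bravo and Comet and Delta and Flint together: Bravo ∪ Comet ∪ Delta ∪ Flint = {2, 3, 4, 5, 6, 7, 8, 9, 10, 11, 12} — every territory is covered.
Only Bravo contains 5, so Bravo is forced; the remaining 7 territories need at least 3 more distributors (each remaining distributor adds at most 3) — so at least 4 distributors are needed, and 4 is optimal.

4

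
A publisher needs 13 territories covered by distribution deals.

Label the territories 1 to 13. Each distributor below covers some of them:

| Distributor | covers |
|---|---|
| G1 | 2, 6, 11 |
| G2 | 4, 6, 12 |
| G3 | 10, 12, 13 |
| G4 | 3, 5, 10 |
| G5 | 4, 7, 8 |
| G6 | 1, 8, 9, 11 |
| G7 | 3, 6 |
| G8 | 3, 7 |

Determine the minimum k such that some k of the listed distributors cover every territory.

5

G1 and G3 and G4 and G5 and G6 together: G1 ∪ G3 ∪ G4 ∪ G5 ∪ G6 = {1, 2, 3, 4, 5, 6, 7, 8, 9, 10, 11, 12, 13} — every territory is covered.
Only G1 contains 2, so G1 is forced; the remaining 10 territories need at least 4 more distributors (each remaining distributor adds at most 3) — so at least 5 distributors are needed, and 5 is optimal.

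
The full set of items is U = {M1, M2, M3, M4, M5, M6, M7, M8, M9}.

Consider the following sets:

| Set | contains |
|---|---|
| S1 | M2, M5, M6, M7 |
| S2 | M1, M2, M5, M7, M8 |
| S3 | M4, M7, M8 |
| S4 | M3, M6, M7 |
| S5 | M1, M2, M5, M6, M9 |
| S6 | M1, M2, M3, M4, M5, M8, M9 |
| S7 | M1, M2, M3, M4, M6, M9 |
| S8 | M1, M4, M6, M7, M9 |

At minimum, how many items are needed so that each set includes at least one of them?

The 2 items {M7, M9} hit every set.
The sets S3, S5 are pairwise disjoint, so any hitting set needs a separate item for each — at least 2. Hence 2 is optimal.

2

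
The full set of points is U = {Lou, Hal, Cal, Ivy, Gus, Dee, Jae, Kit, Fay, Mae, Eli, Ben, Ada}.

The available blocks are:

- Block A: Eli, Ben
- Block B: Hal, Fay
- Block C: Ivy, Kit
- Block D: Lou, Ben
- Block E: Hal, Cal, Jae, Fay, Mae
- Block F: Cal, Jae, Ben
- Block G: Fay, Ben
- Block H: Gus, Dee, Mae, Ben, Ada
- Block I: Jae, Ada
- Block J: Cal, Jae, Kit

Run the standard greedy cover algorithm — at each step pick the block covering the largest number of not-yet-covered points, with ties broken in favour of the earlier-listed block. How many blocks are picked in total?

5

Greedy: pick E (covers 5 new) → pick H (covers 4 new) → pick C (covers 2 new) → pick A (covers 1 new) → pick D (covers 1 new). Total picks: 5.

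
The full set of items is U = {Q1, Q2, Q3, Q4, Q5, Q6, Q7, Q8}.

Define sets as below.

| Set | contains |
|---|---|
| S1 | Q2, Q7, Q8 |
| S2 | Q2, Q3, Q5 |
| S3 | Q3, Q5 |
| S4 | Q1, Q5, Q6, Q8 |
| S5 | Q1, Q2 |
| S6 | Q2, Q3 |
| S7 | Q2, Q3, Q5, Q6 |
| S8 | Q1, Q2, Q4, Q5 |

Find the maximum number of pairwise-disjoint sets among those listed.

2

S4, S6 are pairwise disjoint (S4={Q1,Q5,Q6,Q8}; S6={Q2,Q3}).
Every remaining set overlaps one of these, and no 3 of the listed sets are pairwise disjoint, so 2 is the maximum.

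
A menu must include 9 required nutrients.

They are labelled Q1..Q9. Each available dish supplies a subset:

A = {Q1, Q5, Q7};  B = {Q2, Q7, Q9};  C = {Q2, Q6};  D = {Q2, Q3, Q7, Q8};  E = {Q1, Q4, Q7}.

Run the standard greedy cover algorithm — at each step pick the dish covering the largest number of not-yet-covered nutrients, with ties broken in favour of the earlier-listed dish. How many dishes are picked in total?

5

Greedy: pick D (covers 4 new) → pick A (covers 2 new) → pick B (covers 1 new) → pick C (covers 1 new) → pick E (covers 1 new). Total picks: 5.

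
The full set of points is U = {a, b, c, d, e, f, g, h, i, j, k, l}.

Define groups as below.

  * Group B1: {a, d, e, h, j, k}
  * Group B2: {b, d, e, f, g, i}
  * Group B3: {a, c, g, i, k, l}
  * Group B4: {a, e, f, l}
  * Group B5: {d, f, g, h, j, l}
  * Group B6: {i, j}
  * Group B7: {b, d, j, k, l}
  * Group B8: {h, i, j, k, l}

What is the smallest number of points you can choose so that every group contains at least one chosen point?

3

The 3 points {a, b, j} hit every group.
No choice of 2 points meets every group, so 3 is the minimum.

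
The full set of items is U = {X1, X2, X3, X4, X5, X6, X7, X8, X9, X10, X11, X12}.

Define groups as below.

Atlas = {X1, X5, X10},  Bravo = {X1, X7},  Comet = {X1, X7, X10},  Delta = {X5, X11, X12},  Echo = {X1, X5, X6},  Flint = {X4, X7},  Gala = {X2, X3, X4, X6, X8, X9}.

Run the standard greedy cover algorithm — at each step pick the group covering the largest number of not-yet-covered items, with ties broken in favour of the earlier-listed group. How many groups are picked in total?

Greedy: pick Gala (covers 6 new) → pick Atlas (covers 3 new) → pick Delta (covers 2 new) → pick Bravo (covers 1 new). Total picks: 4.
(The true minimum cover uses only 3 groups, so greedy is not optimal here.)

4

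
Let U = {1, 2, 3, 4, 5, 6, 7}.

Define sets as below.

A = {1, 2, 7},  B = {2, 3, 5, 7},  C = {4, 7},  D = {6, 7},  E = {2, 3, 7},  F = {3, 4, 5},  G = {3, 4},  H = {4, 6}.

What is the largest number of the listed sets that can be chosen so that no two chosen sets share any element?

2

B, H are pairwise disjoint (B={2,3,5,7}; H={4,6}).
Every remaining set overlaps one of these, and no 3 of the listed sets are pairwise disjoint, so 2 is the maximum.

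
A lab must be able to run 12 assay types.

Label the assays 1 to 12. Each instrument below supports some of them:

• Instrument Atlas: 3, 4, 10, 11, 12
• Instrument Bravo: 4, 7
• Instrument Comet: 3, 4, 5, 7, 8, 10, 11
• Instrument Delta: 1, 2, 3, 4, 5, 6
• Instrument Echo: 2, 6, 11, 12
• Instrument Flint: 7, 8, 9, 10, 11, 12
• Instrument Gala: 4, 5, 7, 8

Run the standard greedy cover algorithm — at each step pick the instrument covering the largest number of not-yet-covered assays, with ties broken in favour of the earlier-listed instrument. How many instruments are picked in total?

3

Greedy: pick Comet (covers 7 new) → pick Delta (covers 3 new) → pick Flint (covers 2 new). Total picks: 3.
(The true minimum cover uses only 2 instruments, so greedy is not optimal here.)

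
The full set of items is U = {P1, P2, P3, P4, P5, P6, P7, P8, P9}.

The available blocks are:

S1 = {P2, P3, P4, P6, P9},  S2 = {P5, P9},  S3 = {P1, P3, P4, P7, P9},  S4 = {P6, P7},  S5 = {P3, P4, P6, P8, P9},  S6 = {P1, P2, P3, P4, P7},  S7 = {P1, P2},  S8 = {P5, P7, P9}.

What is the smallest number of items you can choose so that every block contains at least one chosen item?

3

The 3 items {P1, P5, P6} hit every block.
The blocks S2, S4, S7 are pairwise disjoint, so any hitting set needs a separate item for each — at least 3. Hence 3 is optimal.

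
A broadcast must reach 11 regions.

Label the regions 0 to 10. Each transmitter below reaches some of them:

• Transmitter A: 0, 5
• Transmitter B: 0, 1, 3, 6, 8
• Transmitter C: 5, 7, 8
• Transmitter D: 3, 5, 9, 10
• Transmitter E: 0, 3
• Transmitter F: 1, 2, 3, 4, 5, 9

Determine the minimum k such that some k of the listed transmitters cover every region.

Take {B, C, D, F}. Their union is {0, 1, 2, 3, 4, 5, 6, 7, 8, 9, 10}, which is all 11 regions.
No 3 of the 6 transmitters cover everything (all 20 combinations miss at least one region), so 4 is optimal.

4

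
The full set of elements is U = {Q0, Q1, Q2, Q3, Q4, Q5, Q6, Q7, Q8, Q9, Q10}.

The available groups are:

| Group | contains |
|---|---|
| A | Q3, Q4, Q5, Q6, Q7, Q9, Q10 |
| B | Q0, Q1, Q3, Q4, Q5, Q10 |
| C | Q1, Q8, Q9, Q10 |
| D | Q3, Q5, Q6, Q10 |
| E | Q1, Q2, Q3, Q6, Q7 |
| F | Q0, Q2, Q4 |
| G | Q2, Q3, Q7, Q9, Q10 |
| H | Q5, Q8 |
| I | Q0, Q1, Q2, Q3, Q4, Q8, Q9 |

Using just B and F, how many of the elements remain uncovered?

Union of B, F = {Q0, Q1, Q2, Q3, Q4, Q5, Q10}.
Not covered: Q6, Q7, Q8, Q9 — 4 elements.

4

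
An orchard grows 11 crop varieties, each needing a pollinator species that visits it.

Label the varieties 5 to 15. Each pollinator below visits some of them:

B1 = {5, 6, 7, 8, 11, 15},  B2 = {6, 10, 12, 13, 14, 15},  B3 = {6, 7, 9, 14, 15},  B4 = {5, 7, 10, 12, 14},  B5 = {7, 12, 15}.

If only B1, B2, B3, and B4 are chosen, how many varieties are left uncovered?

Union of B1, B2, B3, B4 = {5, 6, 7, 8, 9, 10, 11, 12, 13, 14, 15} — that's every variety, so 0 are uncovered.

0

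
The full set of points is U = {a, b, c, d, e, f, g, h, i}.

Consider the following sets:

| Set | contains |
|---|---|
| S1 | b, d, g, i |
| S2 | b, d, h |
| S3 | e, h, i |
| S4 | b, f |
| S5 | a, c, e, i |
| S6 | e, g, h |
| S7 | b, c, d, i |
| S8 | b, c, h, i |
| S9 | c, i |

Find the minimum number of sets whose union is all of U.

S1, S4, S5, and S6 cover everything between them: the union {a, b, c, d, e, f, g, h, i} is all of U.
No 3 of the 9 sets cover everything (all 84 combinations miss at least one point), so 4 is optimal.

4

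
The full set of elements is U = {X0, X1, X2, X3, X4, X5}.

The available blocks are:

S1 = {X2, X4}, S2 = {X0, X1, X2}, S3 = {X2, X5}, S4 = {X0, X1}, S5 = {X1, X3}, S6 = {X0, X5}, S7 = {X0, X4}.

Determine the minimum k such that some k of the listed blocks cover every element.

3

Take {S3, S5, S7}. Their union is {X0, X1, X2, X3, X4, X5}, which is all 6 elements.
Only S5 contains X3, so S5 is forced; the remaining 4 elements need at least 2 more blocks (each remaining block adds at most 2) — so at least 3 blocks are needed, and 3 is optimal.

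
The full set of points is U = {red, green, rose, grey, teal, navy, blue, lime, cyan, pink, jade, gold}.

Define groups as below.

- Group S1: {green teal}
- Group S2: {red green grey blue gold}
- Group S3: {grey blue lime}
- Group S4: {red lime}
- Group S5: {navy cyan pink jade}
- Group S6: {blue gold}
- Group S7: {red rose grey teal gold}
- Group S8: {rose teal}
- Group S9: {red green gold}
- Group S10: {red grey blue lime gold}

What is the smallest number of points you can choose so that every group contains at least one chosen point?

4

H = {red, teal, blue, cyan} meets every group (each contains at least one member of H), and |H| = 4.
The groups S3, S5, S8, S9 are pairwise disjoint, so any hitting set needs a separate point for each — at least 4. Hence 4 is optimal.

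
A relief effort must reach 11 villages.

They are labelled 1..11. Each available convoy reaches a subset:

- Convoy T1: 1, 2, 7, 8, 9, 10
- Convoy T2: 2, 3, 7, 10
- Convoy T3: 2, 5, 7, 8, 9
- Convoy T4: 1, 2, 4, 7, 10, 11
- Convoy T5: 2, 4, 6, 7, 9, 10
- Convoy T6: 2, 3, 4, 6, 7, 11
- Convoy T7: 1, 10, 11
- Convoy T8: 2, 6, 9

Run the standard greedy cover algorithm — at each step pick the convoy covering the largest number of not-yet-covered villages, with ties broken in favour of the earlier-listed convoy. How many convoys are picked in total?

Greedy: pick T1 (covers 6 new) → pick T6 (covers 4 new) → pick T3 (covers 1 new). Total picks: 3.

3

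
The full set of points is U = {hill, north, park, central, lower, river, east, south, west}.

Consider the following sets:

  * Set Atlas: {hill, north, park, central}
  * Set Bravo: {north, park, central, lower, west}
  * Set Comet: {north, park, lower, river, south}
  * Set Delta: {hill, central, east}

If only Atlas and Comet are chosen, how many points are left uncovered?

Union of Atlas, Comet = {hill, north, park, central, lower, river, south}.
Not covered: east, west — 2 points.

2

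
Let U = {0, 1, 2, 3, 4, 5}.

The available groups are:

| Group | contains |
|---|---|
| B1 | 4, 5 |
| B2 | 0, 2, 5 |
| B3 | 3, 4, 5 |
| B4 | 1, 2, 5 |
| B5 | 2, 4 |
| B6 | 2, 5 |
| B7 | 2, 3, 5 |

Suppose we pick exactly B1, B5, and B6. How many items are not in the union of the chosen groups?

Union of B1, B5, B6 = {2, 4, 5}.
Not covered: 0, 1, 3 — 3 items.

3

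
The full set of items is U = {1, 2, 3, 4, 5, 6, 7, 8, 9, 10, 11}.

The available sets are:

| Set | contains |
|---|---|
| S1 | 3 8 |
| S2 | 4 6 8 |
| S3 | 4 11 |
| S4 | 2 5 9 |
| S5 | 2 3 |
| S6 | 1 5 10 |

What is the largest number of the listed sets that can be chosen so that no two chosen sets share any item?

S2, S5, S6 are pairwise disjoint (S2={4,6,8}; S5={2,3}; S6={1,5,10}).
Every remaining set overlaps one of these, and no 4 of the listed sets are pairwise disjoint, so 3 is the maximum.

3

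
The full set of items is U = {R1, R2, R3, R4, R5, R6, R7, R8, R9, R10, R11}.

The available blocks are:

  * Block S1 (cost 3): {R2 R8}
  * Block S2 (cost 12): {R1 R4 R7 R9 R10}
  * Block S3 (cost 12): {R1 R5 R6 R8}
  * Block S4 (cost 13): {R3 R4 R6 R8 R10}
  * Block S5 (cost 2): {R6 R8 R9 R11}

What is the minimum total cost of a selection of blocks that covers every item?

S1, S2, S3, S4, S5 together cover every item (S1 ∪ S2 ∪ S3 ∪ S4 ∪ S5 = {R1, R2, R3, R4, R5, R6, R7, R8, R9, R10, R11}); total cost 3 + 12 + 12 + 13 + 2 = 42.
No covering selection has total cost below 42.

42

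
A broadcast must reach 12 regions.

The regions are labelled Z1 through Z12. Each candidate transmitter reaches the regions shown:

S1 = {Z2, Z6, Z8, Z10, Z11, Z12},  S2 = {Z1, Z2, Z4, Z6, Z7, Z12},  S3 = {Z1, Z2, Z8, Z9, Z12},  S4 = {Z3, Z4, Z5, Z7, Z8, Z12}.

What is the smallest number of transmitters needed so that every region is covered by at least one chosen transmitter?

3

S1 and S3 and S4 together: S1 ∪ S3 ∪ S4 = {Z1, Z2, Z3, Z4, Z5, Z6, Z7, Z8, Z9, Z10, Z11, Z12} — every region is covered.
Only S4 contains Z3, so S4 is forced; the remaining 6 regions need at least 2 more transmitters (each remaining transmitter adds at most 4) — so at least 3 transmitters are needed, and 3 is optimal.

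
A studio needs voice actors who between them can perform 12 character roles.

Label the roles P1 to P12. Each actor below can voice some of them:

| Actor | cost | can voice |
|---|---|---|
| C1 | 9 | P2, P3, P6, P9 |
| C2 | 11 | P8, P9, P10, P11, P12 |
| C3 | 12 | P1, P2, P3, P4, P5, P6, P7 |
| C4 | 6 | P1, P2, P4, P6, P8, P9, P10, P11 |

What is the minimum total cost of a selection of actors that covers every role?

C2, C3 together cover every role (C2 ∪ C3 = {P1, P2, P3, P4, P5, P6, P7, P8, P9, P10, P11, P12}); total cost 11 + 12 = 23.
The greedy pick C4, C3, C2 costs 29; no covering selection beats 23.

23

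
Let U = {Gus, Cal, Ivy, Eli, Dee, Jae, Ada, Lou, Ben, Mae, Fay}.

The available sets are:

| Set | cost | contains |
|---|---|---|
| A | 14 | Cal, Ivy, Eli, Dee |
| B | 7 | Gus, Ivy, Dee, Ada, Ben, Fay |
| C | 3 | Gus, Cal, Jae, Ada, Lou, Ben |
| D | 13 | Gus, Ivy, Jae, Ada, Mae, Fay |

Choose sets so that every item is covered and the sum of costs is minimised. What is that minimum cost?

A, C, D together cover every item (A ∪ C ∪ D = {Gus, Cal, Ivy, Eli, Dee, Jae, Ada, Lou, Ben, Mae, Fay}); total cost 14 + 3 + 13 = 30.
The greedy pick C, B, D, A costs 37; no covering selection beats 30.

30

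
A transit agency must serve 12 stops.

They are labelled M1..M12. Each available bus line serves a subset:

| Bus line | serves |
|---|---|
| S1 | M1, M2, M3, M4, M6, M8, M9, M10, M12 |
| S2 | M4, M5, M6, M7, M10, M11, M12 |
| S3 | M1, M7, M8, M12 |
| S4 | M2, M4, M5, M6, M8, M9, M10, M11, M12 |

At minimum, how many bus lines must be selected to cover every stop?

2

S1 and S2 together: S1 ∪ S2 = {M1, M2, M3, M4, M5, M6, M7, M8, M9, M10, M11, M12} — every stop is covered.
No single bus line has all 12 stops (the largest, S1, has 9), so 2 is optimal.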